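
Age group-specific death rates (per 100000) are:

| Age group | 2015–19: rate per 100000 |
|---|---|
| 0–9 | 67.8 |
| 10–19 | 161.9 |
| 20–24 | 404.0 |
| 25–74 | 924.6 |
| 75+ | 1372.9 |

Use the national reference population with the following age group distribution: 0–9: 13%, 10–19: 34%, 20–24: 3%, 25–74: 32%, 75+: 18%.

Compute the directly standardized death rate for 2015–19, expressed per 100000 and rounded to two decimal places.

618.97

Standard weights: 0.13, 0.34, 0.03, 0.32, 0.18.
Standardized rate: 0.1300×67.8 + 0.3400×161.9 + 0.0300×404.0 + 0.3200×924.6 + 0.1800×1372.9 = 618.9740 per 100000.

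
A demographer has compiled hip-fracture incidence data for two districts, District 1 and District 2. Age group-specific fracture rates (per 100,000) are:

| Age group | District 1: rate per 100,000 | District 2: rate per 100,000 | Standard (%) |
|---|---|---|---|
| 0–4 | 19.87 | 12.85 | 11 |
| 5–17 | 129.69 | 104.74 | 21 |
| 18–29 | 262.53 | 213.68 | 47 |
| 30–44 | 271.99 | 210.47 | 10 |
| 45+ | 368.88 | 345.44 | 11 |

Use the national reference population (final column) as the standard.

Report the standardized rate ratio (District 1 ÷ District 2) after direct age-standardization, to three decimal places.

1.206

Standard weights: 0.11, 0.21, 0.47, 0.10, 0.11.
District 1: 0.1100×19.87 + 0.2100×129.69 + 0.4700×262.53 + 0.1000×271.99 + 0.1100×368.88 = 220.5855 per 100,000.
District 2: 0.1100×12.85 + 0.2100×104.74 + 0.4700×213.68 + 0.1000×210.47 + 0.1100×345.44 = 182.8839 per 100,000.
Ratio = 220.5855 ÷ 182.8839 = 1.20615.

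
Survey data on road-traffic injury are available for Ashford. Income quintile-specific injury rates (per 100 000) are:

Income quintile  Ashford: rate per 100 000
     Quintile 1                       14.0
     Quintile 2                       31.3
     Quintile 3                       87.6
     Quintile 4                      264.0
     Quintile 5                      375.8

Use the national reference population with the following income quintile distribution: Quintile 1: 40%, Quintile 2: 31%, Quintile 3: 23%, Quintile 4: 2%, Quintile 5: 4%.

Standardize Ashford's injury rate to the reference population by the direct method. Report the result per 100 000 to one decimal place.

Standard weights: 0.40, 0.31, 0.23, 0.02, 0.04.
Standardized rate: 0.4000×14.0 + 0.3100×31.3 + 0.2300×87.6 + 0.0200×264.0 + 0.0400×375.8 = 55.7630 per 100 000.

55.8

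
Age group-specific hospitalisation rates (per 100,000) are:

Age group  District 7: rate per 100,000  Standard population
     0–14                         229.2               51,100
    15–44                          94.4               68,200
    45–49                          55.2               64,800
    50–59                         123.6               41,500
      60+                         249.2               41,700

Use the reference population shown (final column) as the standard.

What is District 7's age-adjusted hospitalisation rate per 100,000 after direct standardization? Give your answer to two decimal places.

Standard total = 267,300; weights = 0.1912, 0.2551, 0.2424, 0.1553, 0.1560.
Standardized rate: 0.1912×229.2 + 0.2551×94.4 + 0.2424×55.2 + 0.1553×123.6 + 0.1560×249.2 = 139.3498 per 100,000.

139.35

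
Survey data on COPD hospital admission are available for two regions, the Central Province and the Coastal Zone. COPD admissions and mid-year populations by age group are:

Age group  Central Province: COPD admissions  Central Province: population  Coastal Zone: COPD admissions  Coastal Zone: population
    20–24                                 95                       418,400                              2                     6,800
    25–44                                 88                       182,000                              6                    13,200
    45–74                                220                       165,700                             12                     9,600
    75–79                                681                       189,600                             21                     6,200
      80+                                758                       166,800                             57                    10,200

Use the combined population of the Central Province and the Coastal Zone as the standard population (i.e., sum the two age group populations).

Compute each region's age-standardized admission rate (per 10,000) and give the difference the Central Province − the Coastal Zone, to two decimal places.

-1.32

Age-specific rates per 10,000 for the Central Province: 2.27, 4.84, 13.28, 35.92, 45.44.
For the Coastal Zone: 2.94, 4.55, 12.50, 33.87, 55.88.
Combined standard total = 1,168,500; weights = 0.3639, 0.1671, 0.1500, 0.1676, 0.1515.
The Central Province: 0.3639×2.27 + 0.1671×4.84 + 0.1500×13.28 + 0.1676×35.92 + 0.1515×45.44 = 16.5280 per 10,000.
The Coastal Zone: 0.3639×2.94 + 0.1671×4.55 + 0.1500×12.50 + 0.1676×33.87 + 0.1515×55.88 = 17.8453 per 10,000.
Difference = 16.5280 − 17.8453 = -1.3173.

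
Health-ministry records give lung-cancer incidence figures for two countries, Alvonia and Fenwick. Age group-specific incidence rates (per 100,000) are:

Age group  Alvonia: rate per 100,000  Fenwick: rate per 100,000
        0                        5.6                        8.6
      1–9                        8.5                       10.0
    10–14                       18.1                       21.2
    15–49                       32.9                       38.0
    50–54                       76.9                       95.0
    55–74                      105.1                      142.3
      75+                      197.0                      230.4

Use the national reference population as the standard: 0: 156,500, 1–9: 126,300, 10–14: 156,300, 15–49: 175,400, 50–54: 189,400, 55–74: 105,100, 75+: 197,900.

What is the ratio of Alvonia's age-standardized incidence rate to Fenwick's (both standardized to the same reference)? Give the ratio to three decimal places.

Standard total = 1,106,900; weights = 0.1414, 0.1141, 0.1412, 0.1585, 0.1711, 0.0949, 0.1788.
Alvonia: 0.1414×5.6 + 0.1141×8.5 + 0.1412×18.1 + 0.1585×32.9 + 0.1711×76.9 + 0.0949×105.1 + 0.1788×197.0 = 67.8894 per 100,000.
Fenwick: 0.1414×8.6 + 0.1141×10.0 + 0.1412×21.2 + 0.1585×38.0 + 0.1711×95.0 + 0.0949×142.3 + 0.1788×230.4 = 82.3313 per 100,000.
Ratio = 67.8894 ÷ 82.3313 = 0.82459.

0.825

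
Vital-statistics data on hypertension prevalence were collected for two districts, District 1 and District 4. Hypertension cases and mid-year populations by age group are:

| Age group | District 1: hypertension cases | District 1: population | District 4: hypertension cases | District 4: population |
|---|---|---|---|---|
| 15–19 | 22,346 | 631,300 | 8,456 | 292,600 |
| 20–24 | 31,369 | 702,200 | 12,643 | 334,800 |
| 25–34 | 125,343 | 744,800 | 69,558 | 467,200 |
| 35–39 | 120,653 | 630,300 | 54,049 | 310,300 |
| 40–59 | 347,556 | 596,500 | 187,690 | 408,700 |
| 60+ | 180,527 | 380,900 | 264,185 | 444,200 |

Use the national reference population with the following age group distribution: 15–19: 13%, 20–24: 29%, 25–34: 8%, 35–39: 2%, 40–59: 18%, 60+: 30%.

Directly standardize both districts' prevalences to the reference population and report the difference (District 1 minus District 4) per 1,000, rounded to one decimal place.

-9.3

Age-specific rates per 1,000 for District 1: 35.397, 44.672, 168.291, 191.422, 582.659, 473.949.
For District 4: 28.900, 37.763, 148.883, 174.183, 459.237, 594.743.
Standard weights: 0.13, 0.29, 0.08, 0.02, 0.18, 0.30.
District 1: 0.1300×35.397 + 0.2900×44.672 + 0.0800×168.291 + 0.0200×191.422 + 0.1800×582.659 + 0.3000×473.949 = 281.9114 per 1,000.
District 4: 0.1300×28.900 + 0.2900×37.763 + 0.0800×148.883 + 0.0200×174.183 + 0.1800×459.237 + 0.3000×594.743 = 291.1880 per 1,000.
Difference = 281.9114 − 291.1880 = -9.2766.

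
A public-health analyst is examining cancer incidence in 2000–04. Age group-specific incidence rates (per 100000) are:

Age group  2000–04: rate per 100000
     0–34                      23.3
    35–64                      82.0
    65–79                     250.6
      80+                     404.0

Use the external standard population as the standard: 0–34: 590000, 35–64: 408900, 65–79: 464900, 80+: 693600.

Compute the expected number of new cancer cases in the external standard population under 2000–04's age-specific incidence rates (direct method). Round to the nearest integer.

Expected new cancer cases = Σ (standard pop × age-specific rate ÷ 100000)
= 590000×23.3/100000 + 408900×82.0/100000 + 464900×250.6/100000 + 693600×404.0/100000
= 137.47 + 335.30 + 1165.04 + 2802.14 = 4439.95.

4440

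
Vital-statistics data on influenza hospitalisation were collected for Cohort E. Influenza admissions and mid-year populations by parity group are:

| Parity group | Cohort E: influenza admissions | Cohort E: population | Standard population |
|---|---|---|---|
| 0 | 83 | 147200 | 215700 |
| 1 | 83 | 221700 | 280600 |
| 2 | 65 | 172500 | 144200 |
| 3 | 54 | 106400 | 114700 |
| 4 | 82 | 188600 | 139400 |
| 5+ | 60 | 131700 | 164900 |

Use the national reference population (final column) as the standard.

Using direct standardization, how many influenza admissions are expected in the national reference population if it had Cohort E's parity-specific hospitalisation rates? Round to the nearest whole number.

Parity-specific rates per 100000 for Cohort E: 56.39, 37.44, 37.68, 50.75, 43.48, 45.56.
Expected influenza admissions = Σ (standard pop × parity-specific rate ÷ 100000)
= 215700×56.39/100000 + 280600×37.44/100000 + 144200×37.68/100000 + 114700×50.75/100000 + 139400×43.48/100000 + 164900×45.56/100000
= 121.62 + 105.05 + 54.34 + 58.21 + 60.61 + 75.13 = 474.96.

475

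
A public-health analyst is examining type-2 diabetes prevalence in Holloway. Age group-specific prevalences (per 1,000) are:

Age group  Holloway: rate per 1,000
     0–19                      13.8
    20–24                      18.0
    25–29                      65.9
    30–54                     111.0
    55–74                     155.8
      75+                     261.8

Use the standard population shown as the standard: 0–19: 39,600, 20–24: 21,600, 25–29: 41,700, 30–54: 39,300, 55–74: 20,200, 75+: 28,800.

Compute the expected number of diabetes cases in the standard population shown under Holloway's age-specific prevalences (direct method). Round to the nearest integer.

18733

Expected diabetes cases = Σ (standard pop × age-specific rate ÷ 1,000)
= 39,600×13.8/1,000 + 21,600×18.0/1,000 + 41,700×65.9/1,000 + 39,300×111.0/1,000 + 20,200×155.8/1,000 + 28,800×261.8/1,000
= 546.48 + 388.80 + 2748.03 + 4362.30 + 3147.16 + 7539.84 = 18732.61.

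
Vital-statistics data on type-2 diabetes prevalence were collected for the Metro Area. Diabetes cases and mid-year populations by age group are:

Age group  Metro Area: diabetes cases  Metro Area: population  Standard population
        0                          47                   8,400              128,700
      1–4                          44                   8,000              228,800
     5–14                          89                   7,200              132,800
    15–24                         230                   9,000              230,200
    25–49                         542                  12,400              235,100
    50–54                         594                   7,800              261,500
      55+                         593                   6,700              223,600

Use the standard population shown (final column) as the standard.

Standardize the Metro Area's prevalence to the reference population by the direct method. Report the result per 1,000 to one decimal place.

Age-specific rates per 1,000 for the Metro Area: 5.595, 5.500, 12.361, 25.556, 43.710, 76.154, 88.507.
Standard total = 1,440,700; weights = 0.0893, 0.1588, 0.0922, 0.1598, 0.1632, 0.1815, 0.1552.
Standardized rate: 0.0893×5.595 + 0.1588×5.500 + 0.0922×12.361 + 0.1598×25.556 + 0.1632×43.710 + 0.1815×76.154 + 0.1552×88.507 = 41.2880 per 1,000.

41.3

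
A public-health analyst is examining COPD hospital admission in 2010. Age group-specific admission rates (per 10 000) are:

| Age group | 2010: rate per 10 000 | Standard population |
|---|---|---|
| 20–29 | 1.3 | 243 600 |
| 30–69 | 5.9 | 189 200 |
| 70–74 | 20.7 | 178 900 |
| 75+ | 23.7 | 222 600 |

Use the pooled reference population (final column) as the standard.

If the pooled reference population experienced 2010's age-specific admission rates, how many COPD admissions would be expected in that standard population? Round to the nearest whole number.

Expected COPD admissions = Σ (standard pop × age-specific rate ÷ 10 000)
= 243 600×1.3/10 000 + 189 200×5.9/10 000 + 178 900×20.7/10 000 + 222 600×23.7/10 000
= 31.67 + 111.63 + 370.32 + 527.56 = 1041.18.

1041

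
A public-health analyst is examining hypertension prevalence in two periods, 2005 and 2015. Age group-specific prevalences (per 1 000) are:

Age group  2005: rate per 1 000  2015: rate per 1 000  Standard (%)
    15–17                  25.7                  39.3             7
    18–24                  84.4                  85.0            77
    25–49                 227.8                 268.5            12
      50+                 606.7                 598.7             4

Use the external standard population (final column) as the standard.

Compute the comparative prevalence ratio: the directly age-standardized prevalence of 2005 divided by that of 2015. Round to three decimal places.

Standard weights: 0.07, 0.77, 0.12, 0.04.
2005: 0.0700×25.7 + 0.7700×84.4 + 0.1200×227.8 + 0.0400×606.7 = 118.3910 per 1 000.
2015: 0.0700×39.3 + 0.7700×85.0 + 0.1200×268.5 + 0.0400×598.7 = 124.3690 per 1 000.
Ratio = 118.3910 ÷ 124.3690 = 0.95193.

0.952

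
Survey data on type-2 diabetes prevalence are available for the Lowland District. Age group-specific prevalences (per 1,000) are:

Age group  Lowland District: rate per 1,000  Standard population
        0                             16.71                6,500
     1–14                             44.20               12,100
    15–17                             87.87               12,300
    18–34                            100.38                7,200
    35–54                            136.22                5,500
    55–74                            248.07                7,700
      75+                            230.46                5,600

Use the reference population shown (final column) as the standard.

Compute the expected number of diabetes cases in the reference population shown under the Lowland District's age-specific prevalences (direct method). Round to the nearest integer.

Expected diabetes cases = Σ (standard pop × age-specific rate ÷ 1,000)
= 6,500×16.71/1,000 + 12,100×44.20/1,000 + 12,300×87.87/1,000 + 7,200×100.38/1,000 + 5,500×136.22/1,000 + 7,700×248.07/1,000 + 5,600×230.46/1,000
= 108.61 + 534.82 + 1080.80 + 722.74 + 749.21 + 1910.14 + 1290.58 = 6396.90.

6397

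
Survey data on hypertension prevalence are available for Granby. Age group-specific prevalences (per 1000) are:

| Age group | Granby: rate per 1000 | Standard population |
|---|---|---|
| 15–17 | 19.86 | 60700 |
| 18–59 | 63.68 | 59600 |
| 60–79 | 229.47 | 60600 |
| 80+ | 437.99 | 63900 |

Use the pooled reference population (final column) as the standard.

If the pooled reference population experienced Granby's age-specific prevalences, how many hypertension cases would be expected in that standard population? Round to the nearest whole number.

Expected hypertension cases = Σ (standard pop × age-specific rate ÷ 1000)
= 60700×19.86/1000 + 59600×63.68/1000 + 60600×229.47/1000 + 63900×437.99/1000
= 1205.50 + 3795.33 + 13905.88 + 27987.56 = 46894.27.

46894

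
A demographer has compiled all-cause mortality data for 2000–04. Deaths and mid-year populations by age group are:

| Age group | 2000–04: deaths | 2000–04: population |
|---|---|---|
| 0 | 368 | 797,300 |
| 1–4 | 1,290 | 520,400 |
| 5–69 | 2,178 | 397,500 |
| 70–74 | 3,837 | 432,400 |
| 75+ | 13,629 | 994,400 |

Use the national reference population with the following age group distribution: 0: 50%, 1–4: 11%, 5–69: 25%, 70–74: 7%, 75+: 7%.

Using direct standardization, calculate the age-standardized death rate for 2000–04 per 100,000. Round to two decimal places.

Age-specific rates per 100,000 for 2000–04: 46.16, 247.89, 547.92, 887.37, 1370.58.
Standard weights: 0.50, 0.11, 0.25, 0.07, 0.07.
Standardized rate: 0.5000×46.16 + 0.1100×247.89 + 0.2500×547.92 + 0.0700×887.37 + 0.0700×1370.58 = 345.3829 per 100,000.

345.38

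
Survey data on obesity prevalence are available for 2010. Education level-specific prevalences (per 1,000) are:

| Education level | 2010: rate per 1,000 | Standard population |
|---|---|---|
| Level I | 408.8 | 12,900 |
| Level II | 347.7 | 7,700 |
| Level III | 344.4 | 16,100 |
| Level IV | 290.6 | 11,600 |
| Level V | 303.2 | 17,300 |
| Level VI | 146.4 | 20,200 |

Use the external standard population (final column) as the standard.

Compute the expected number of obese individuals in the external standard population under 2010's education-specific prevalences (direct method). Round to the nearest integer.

Expected obese individuals = Σ (standard pop × education-specific rate ÷ 1,000)
= 12,900×408.8/1,000 + 7,700×347.7/1,000 + 16,100×344.4/1,000 + 11,600×290.6/1,000 + 17,300×303.2/1,000 + 20,200×146.4/1,000
= 5273.52 + 2677.29 + 5544.84 + 3370.96 + 5245.36 + 2957.28 = 25069.25.

25069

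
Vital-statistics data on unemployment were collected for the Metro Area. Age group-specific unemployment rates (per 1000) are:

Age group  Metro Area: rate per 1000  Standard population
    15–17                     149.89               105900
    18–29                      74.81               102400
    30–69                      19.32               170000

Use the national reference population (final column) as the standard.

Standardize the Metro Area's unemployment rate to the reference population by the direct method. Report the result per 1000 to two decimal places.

Standard total = 378300; weights = 0.2799, 0.2707, 0.4494.
Standardized rate: 0.2799×149.89 + 0.2707×74.81 + 0.4494×19.32 = 70.8916 per 1000.

70.89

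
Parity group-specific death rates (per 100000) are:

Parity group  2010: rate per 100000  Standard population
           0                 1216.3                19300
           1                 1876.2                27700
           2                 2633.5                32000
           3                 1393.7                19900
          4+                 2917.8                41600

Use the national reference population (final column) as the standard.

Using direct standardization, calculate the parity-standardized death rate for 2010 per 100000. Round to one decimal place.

2198.1

Standard total = 140500; weights = 0.1374, 0.1972, 0.2278, 0.1416, 0.2961.
Standardized rate: 0.1374×1216.3 + 0.1972×1876.2 + 0.2278×2633.5 + 0.1416×1393.7 + 0.2961×2917.8 = 2198.0957 per 100000.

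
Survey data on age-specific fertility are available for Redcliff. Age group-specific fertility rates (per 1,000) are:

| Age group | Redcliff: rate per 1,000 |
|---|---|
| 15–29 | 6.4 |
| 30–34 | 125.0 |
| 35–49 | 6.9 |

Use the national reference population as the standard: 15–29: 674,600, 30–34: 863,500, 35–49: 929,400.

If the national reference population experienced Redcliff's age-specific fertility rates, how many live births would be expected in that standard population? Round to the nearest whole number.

118668

Expected live births = Σ (standard pop × age-specific rate ÷ 1,000)
= 674,600×6.4/1,000 + 863,500×125.0/1,000 + 929,400×6.9/1,000
= 4317.44 + 107937.50 + 6412.86 = 118667.80.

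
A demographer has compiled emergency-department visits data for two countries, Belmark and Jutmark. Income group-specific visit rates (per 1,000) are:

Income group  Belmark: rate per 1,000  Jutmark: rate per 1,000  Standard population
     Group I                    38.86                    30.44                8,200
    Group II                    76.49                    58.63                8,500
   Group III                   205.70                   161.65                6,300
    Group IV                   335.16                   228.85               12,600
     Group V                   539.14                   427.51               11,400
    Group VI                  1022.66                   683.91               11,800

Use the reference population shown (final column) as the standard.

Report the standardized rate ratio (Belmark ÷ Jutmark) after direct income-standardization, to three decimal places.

Standard total = 58,800; weights = 0.1395, 0.1446, 0.1071, 0.2143, 0.1939, 0.2007.
Belmark: 0.1395×38.86 + 0.1446×76.49 + 0.1071×205.70 + 0.2143×335.16 + 0.1939×539.14 + 0.2007×1022.66 = 420.0906 per 1,000.
Jutmark: 0.1395×30.44 + 0.1446×58.63 + 0.1071×161.65 + 0.2143×228.85 + 0.1939×427.51 + 0.2007×683.91 = 299.2112 per 1,000.
Ratio = 420.0906 ÷ 299.2112 = 1.40399.

1.404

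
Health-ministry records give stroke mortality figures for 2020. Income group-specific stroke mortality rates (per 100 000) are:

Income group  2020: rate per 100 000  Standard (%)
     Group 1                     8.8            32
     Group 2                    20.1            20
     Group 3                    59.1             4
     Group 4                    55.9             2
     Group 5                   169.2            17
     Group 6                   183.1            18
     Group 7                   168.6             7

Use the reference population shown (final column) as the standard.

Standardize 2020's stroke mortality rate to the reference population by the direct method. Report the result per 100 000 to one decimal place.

83.8

Standard weights: 0.32, 0.20, 0.04, 0.02, 0.17, 0.18, 0.07.
Standardized rate: 0.3200×8.8 + 0.2000×20.1 + 0.0400×59.1 + 0.0200×55.9 + 0.1700×169.2 + 0.1800×183.1 + 0.0700×168.6 = 83.8420 per 100 000.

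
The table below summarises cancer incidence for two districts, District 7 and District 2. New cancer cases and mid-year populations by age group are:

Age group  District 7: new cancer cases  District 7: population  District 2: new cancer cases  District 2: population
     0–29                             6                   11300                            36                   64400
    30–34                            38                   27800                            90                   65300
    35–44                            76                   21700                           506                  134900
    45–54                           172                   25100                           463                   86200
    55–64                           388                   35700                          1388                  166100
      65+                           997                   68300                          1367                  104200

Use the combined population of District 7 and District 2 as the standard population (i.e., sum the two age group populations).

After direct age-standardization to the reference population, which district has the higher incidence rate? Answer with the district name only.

Age-specific rates per 100000 for District 7: 53.10, 136.69, 350.23, 685.26, 1086.83, 1459.74.
For District 2: 55.90, 137.83, 375.09, 537.12, 835.64, 1311.90.
Combined standard total = 811000; weights = 0.0933, 0.1148, 0.1931, 0.1372, 0.2488, 0.2127.
District 7: 0.0933×53.10 + 0.1148×136.69 + 0.1931×350.23 + 0.1372×685.26 + 0.2488×1086.83 + 0.2127×1459.74 = 763.2411 per 100000.
District 2: 0.0933×55.90 + 0.1148×137.83 + 0.1931×375.09 + 0.1372×537.12 + 0.2488×835.64 + 0.2127×1311.90 = 654.1550 per 100000.

District 7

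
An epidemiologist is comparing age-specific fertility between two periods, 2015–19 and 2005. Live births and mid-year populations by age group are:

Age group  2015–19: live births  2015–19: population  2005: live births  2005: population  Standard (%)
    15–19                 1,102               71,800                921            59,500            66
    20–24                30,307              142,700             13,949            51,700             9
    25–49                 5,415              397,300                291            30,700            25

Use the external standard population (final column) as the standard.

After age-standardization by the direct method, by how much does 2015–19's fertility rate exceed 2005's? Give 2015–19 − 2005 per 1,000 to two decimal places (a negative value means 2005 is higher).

Age-specific rates per 1,000 for 2015–19: 15.348, 212.383, 13.629.
For 2005: 15.479, 269.807, 9.479.
Standard weights: 0.66, 0.09, 0.25.
2015–19: 0.6600×15.348 + 0.0900×212.383 + 0.2500×13.629 = 32.6516 per 1,000.
2005: 0.6600×15.479 + 0.0900×269.807 + 0.2500×9.479 = 36.8684 per 1,000.
Difference = 32.6516 − 36.8684 = -4.2168.

-4.22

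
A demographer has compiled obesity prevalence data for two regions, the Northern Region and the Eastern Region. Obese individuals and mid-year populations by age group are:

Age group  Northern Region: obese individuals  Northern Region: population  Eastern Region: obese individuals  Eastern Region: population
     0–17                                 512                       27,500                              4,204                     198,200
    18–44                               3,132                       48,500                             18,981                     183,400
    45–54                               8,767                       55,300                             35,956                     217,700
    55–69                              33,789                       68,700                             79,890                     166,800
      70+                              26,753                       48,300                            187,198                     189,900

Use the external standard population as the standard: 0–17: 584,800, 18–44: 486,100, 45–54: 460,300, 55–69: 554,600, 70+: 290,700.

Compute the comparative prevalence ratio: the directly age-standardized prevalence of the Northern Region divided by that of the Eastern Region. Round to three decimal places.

Age-specific rates per 1,000 for the Northern Region: 18.618, 64.577, 158.535, 491.834, 553.892.
For the Eastern Region: 21.211, 103.495, 165.163, 478.957, 985.771.
Standard total = 2,376,500; weights = 0.2461, 0.2045, 0.1937, 0.2334, 0.1223.
The Northern Region: 0.2461×18.618 + 0.2045×64.577 + 0.1937×158.535 + 0.2334×491.834 + 0.1223×553.892 = 231.0290 per 1,000.
The Eastern Region: 0.2461×21.211 + 0.2045×103.495 + 0.1937×165.163 + 0.2334×478.957 + 0.1223×985.771 = 290.7346 per 1,000.
Ratio = 231.0290 ÷ 290.7346 = 0.79464.

0.795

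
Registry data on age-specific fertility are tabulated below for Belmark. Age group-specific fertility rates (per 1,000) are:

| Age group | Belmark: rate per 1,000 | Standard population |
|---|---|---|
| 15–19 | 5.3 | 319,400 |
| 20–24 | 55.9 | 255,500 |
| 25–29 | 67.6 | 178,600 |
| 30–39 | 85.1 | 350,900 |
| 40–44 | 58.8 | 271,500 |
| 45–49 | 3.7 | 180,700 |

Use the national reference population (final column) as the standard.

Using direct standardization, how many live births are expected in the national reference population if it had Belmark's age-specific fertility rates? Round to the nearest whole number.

Expected live births = Σ (standard pop × age-specific rate ÷ 1,000)
= 319,400×5.3/1,000 + 255,500×55.9/1,000 + 178,600×67.6/1,000 + 350,900×85.1/1,000 + 271,500×58.8/1,000 + 180,700×3.7/1,000
= 1692.82 + 14282.45 + 12073.36 + 29861.59 + 15964.20 + 668.59 = 74543.01.

74543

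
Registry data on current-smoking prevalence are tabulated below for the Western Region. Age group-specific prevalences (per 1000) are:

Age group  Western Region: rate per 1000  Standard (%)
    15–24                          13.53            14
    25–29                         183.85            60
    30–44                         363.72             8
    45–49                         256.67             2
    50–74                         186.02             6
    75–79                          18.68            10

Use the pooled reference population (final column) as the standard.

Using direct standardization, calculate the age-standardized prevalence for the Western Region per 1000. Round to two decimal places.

Standard weights: 0.14, 0.60, 0.08, 0.02, 0.06, 0.10.
Standardized rate: 0.1400×13.53 + 0.6000×183.85 + 0.0800×363.72 + 0.0200×256.67 + 0.0600×186.02 + 0.1000×18.68 = 159.4644 per 1000.

159.46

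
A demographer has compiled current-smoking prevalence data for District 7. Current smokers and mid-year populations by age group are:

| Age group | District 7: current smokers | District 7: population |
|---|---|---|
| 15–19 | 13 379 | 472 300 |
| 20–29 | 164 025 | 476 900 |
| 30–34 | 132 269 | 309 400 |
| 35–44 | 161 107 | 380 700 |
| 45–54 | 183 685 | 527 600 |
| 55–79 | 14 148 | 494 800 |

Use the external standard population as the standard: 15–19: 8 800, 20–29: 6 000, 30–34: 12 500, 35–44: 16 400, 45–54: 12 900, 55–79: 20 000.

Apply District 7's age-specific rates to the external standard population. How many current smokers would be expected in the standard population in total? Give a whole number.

Age-specific rates per 1 000 for District 7: 28.327, 343.940, 427.502, 423.186, 348.152, 28.593.
Expected current smokers = Σ (standard pop × age-specific rate ÷ 1 000)
= 8 800×28.327/1 000 + 6 000×343.940/1 000 + 12 500×427.502/1 000 + 16 400×423.186/1 000 + 12 900×348.152/1 000 + 20 000×28.593/1 000
= 249.28 + 2063.64 + 5343.77 + 6940.25 + 4491.16 + 571.87 = 19659.97.

19660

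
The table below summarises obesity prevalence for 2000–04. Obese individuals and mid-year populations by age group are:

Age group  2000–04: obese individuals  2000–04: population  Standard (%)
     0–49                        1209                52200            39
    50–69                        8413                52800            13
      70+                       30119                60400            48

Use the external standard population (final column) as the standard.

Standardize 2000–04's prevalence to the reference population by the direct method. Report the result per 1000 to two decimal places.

269.10

Age-specific rates per 1000 for 2000–04: 23.161, 159.337, 498.659.
Standard weights: 0.39, 0.13, 0.48.
Standardized rate: 0.3900×23.161 + 0.1300×159.337 + 0.4800×498.659 = 269.1029 per 1000.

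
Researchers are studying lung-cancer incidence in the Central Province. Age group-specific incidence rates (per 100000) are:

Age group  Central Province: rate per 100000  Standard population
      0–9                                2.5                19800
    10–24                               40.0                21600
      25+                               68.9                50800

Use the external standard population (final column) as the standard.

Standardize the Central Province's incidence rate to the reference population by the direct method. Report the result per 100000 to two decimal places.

47.87

Standard total = 92200; weights = 0.2148, 0.2343, 0.5510.
Standardized rate: 0.2148×2.5 + 0.2343×40.0 + 0.5510×68.9 = 47.8701 per 100000.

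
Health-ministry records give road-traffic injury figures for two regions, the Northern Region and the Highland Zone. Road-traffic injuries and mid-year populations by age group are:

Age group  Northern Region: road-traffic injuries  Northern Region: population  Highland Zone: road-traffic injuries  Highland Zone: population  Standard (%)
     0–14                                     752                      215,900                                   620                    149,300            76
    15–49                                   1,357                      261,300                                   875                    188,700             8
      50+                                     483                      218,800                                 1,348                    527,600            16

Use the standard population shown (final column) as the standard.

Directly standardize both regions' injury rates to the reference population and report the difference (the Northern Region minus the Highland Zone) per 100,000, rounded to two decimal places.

Age-specific rates per 100,000 for the Northern Region: 348.31, 519.33, 220.75.
For the Highland Zone: 415.27, 463.70, 255.50.
Standard weights: 0.76, 0.08, 0.16.
The Northern Region: 0.7600×348.31 + 0.0800×519.33 + 0.1600×220.75 = 341.5812 per 100,000.
The Highland Zone: 0.7600×415.27 + 0.0800×463.70 + 0.1600×255.50 = 393.5815 per 100,000.
Difference = 341.5812 − 393.5815 = -52.0003.

-52.00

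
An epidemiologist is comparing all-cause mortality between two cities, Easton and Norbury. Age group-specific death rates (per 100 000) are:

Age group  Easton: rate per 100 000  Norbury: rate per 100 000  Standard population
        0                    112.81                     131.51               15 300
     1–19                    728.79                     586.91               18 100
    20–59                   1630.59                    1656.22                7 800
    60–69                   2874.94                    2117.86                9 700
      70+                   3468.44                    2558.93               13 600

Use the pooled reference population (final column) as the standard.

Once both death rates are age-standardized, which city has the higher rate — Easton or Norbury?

Standard total = 64 500; weights = 0.2372, 0.2806, 0.1209, 0.1504, 0.2109.
Easton: 0.2372×112.81 + 0.2806×728.79 + 0.1209×1630.59 + 0.1504×2874.94 + 0.2109×3468.44 = 1592.1457 per 100 000.
Norbury: 0.2372×131.51 + 0.2806×586.91 + 0.1209×1656.22 + 0.1504×2117.86 + 0.2109×2558.93 = 1254.2384 per 100 000.

Easton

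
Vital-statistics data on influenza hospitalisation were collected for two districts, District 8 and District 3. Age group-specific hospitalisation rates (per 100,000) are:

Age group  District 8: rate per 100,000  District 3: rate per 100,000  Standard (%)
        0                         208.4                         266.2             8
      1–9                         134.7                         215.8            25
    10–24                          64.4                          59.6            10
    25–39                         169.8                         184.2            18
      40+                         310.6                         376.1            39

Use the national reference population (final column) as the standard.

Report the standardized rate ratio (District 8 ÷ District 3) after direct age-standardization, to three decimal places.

0.799

Standard weights: 0.08, 0.25, 0.10, 0.18, 0.39.
District 8: 0.0800×208.4 + 0.2500×134.7 + 0.1000×64.4 + 0.1800×169.8 + 0.3900×310.6 = 208.4850 per 100,000.
District 3: 0.0800×266.2 + 0.2500×215.8 + 0.1000×59.6 + 0.1800×184.2 + 0.3900×376.1 = 261.0410 per 100,000.
Ratio = 208.4850 ÷ 261.0410 = 0.79867.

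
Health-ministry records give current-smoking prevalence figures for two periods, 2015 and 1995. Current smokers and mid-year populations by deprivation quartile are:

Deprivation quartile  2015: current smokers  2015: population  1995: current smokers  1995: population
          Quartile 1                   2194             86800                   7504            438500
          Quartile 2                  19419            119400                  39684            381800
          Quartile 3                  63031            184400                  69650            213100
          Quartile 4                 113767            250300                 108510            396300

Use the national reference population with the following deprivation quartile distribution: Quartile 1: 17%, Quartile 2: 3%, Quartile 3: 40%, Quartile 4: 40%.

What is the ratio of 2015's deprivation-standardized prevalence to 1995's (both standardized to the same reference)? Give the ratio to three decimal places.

Deprivation-specific rates per 1000 for 2015: 25.276, 162.638, 341.817, 454.523.
For 1995: 17.113, 103.939, 326.842, 273.808.
Standard weights: 0.17, 0.03, 0.40, 0.40.
2015: 0.1700×25.276 + 0.0300×162.638 + 0.4000×341.817 + 0.4000×454.523 = 327.7119 per 1000.
1995: 0.1700×17.113 + 0.0300×103.939 + 0.4000×326.842 + 0.4000×273.808 = 246.2872 per 1000.
Ratio = 327.7119 ÷ 246.2872 = 1.33061.

1.331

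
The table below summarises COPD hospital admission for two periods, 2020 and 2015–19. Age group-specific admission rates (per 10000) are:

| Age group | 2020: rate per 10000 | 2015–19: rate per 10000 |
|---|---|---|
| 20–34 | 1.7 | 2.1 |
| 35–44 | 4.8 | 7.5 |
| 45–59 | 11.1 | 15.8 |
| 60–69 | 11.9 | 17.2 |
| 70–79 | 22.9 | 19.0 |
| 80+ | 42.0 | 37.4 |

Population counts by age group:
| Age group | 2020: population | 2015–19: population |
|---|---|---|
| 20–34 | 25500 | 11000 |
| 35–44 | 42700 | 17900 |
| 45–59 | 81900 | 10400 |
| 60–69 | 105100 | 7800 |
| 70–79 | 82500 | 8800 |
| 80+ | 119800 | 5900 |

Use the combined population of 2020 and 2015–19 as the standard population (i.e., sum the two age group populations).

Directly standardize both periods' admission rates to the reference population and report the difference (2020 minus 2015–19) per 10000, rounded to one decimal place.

Combined standard total = 519300; weights = 0.0703, 0.1167, 0.1777, 0.2174, 0.1758, 0.2421.
2020: 0.0703×1.7 + 0.1167×4.8 + 0.1777×11.1 + 0.2174×11.9 + 0.1758×22.9 + 0.2421×42.0 = 19.4322 per 10000.
2015–19: 0.0703×2.1 + 0.1167×7.5 + 0.1777×15.8 + 0.2174×17.2 + 0.1758×19.0 + 0.2421×37.4 = 19.9639 per 10000.
Difference = 19.4322 − 19.9639 = -0.5317.

-0.5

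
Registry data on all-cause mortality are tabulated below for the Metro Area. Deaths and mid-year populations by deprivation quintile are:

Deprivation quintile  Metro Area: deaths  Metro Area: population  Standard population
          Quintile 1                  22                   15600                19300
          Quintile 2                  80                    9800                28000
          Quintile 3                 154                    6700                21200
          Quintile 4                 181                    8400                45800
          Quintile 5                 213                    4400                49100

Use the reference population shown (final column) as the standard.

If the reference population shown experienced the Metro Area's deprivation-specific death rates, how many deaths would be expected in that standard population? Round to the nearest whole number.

4107

Deprivation-specific rates per 100000 for the Metro Area: 141.03, 816.33, 2298.51, 2154.76, 4840.91.
Expected deaths = Σ (standard pop × deprivation-specific rate ÷ 100000)
= 19300×141.03/100000 + 28000×816.33/100000 + 21200×2298.51/100000 + 45800×2154.76/100000 + 49100×4840.91/100000
= 27.22 + 228.57 + 487.28 + 986.88 + 2376.89 = 4106.84.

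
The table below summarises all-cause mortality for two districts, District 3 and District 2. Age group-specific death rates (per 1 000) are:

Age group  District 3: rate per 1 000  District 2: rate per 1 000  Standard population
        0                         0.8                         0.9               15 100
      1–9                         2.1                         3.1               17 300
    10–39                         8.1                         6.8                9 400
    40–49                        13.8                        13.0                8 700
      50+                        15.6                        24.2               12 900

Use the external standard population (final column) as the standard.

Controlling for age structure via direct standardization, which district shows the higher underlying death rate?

District 2

Standard total = 63 400; weights = 0.2382, 0.2729, 0.1483, 0.1372, 0.2035.
District 3: 0.2382×0.8 + 0.2729×2.1 + 0.1483×8.1 + 0.1372×13.8 + 0.2035×15.6 = 7.0323 per 1 000.
District 2: 0.2382×0.9 + 0.2729×3.1 + 0.1483×6.8 + 0.1372×13.0 + 0.2035×24.2 = 8.7763 per 1 000.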